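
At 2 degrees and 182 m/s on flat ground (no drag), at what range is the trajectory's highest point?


R = v0^2*sin(2*theta)/g = 182^2*sin(2*2°)/9.81 = 235.537 m
apex_dist = R/2 = 235.537/2 = 117.8 m

117.8 m


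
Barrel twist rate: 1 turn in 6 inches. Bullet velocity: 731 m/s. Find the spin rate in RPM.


twist_m = 6*0.0254 = 0.1524 m
spin = v/twist = 731/0.1524 = 4796.588 rev/s
RPM = spin*60 = 4796.588*60 ≈ 287795 RPM

287795 RPM


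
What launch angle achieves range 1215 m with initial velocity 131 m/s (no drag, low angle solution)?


sin(2*theta) = R*g/v0^2 = 1215*9.81/131^2 = 0.694549, theta = arcsin(0.694549)/2 = 22°

22 degrees


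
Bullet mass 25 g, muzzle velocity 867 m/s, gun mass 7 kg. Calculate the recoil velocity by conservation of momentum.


v_recoil = m_p * v_p / m_gun = 0.025 * 867 / 7 = 3.096 m/s

3.096 m/s


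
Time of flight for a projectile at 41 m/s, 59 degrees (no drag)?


T = 2*v0*sin(theta)/g = 2*41*sin(59°)/9.81 = 7.165 s

7.165 s


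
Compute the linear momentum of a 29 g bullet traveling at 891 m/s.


p = m*v = 0.029*891 = 25.84 kg·m/s

25.84 kg·m/s


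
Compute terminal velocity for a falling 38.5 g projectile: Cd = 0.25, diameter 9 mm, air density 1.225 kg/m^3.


A = pi*(d/2)^2 = pi*(9/2000)^2 = 6.36173e-05 m^2
vt = sqrt(2mg/(Cd*rho*A)) = sqrt(2*0.0385*9.81/(0.25 * 1.225 * 6.36173e-05)) = 196.9 m/s

196.9 m/s


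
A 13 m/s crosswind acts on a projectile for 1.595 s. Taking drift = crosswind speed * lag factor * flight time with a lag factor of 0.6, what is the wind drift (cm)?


drift = v_wind * lag * t = 13 * 0.6 * 1.595 = 12.441 m ≈ 1244 cm

1244 cm


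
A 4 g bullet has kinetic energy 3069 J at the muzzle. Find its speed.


v = sqrt(2*E/m) = sqrt(2*3069/0.004) = 1239 m/s

1239 m/s


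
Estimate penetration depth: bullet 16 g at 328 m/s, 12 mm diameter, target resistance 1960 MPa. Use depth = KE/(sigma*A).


A = pi*(d/2)^2 = pi*(12/2)^2 = 113.097 mm^2
E = 0.5*m*v^2 = 0.5*0.016*328^2 = 860.672 J
depth = E/(sigma*A) = 860.672 J / (1960 MPa * 113.097 mm^2) = 860.672/(1960 * 113.097) m = 0.00388266 m ≈ 3.883 mm

3.883 mm


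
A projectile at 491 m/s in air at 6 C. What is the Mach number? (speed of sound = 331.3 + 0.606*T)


a = 331.3 + 0.606*(6) = 334.936 m/s
M = v/a = 491/334.936 = 1.466

1.466


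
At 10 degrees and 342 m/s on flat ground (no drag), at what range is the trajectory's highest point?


R = v0^2*sin(2*theta)/g = 342^2*sin(2*10°)/9.81 = 4077.88 m
apex_dist = R/2 = 4077.88/2 = 2039 m

2039 m


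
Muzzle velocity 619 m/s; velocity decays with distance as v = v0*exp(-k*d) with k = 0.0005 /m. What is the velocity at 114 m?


v = v0*exp(-k*d) = 619*exp(-0.0005*114) = 584.7 m/s

584.7 m/s


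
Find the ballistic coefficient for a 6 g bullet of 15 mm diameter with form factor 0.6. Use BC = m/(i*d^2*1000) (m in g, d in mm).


BC = m/(i*d^2*1000) = 6/(0.6 * 15^2 * 1000) = 4.444e-05

4.444e-05


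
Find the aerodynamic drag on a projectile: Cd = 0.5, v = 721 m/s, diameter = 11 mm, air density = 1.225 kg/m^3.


A = pi*(d/2)^2 = pi*(11/2000)^2 = 9.50332e-05 m^2
Fd = 0.5*Cd*rho*A*v^2 = 0.5*0.5*1.225*9.50332e-05*721^2 = 15.13 N

15.13 N


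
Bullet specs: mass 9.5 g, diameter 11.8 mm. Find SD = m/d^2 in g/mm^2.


SD = m/d^2 = 9.5/11.8^2 = 0.06823 g/mm^2

0.06823 g/mm^2


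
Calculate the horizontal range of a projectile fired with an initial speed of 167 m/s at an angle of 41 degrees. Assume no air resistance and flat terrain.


R = v0^2 * sin(2*theta) / g = 167^2 * sin(2*41°) / 9.81 = 2815 m

2815 m


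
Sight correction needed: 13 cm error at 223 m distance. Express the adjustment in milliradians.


1 mrad subtends 1 cm per 10 m of range, so adj = error_cm / (dist_m / 10) = 13 / (223/10) = 0.583 mrad

0.583 mrad


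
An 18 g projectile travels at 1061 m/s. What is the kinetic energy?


E = 0.5*m*v^2 = 0.5*0.018*1061^2 = 10131 J

10131 J


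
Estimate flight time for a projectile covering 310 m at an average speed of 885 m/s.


t = d/v = 310/885 = 0.3503 s

0.3503 s


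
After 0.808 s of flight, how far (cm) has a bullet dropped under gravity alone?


drop = 0.5*g*t^2 = 0.5*9.81*0.808^2 = 3.2023 m ≈ 320.2 cm

320.2 cm


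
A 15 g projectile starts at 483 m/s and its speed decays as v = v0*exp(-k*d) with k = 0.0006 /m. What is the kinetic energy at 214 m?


v = v0*exp(-k*d) = 483*exp(-0.0006*214) = 424.799 m/s
E = 0.5*m*v^2 = 0.5*0.015*424.799^2 = 1353 J

1353 J


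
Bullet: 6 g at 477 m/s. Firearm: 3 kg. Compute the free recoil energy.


v_r = m_p*v_p/m_gun = 0.006*477/3 = 0.954 m/s, E_r = 0.5*m_gun*v_r^2 = 0.5*3*0.954^2 = 1.365 J

1.365 J


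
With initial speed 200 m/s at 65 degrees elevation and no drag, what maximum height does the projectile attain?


H = (v0*sin(theta))^2 / (2g) = (200*sin(65°))^2 / (2*9.81) = 1675 m

1675 m


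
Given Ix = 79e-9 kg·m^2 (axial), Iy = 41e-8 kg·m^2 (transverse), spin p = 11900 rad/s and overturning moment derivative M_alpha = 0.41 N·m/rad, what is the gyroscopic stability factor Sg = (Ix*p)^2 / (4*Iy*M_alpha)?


Sg = Ix^2 * p^2 / (4 * Iy * M_alpha) = (79e-9)^2 * 11900^2 / (4 * 41e-8 * 0.41) = 1.314

1.314


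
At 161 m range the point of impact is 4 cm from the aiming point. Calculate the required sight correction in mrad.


1 mrad subtends 1 cm per 10 m of range, so adj = error_cm / (dist_m / 10) = 4 / (161/10) = 0.2484 mrad

0.2484 mrad


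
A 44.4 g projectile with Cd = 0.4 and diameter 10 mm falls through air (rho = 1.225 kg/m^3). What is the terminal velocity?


A = pi*(d/2)^2 = pi*(10/2000)^2 = 7.85398e-05 m^2
vt = sqrt(2mg/(Cd*rho*A)) = sqrt(2*0.0444*9.81/(0.4 * 1.225 * 7.85398e-05)) = 150.5 m/s

150.5 m/s


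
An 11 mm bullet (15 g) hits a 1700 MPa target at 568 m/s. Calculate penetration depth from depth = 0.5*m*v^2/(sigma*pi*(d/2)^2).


A = pi*(d/2)^2 = pi*(11/2)^2 = 95.0332 mm^2
E = 0.5*m*v^2 = 0.5*0.015*568^2 = 2419.68 J
depth = E/(sigma*A) = 2419.68 J / (1700 MPa * 95.0332 mm^2) = 2419.68/(1700 * 95.0332) m = 0.0149773 m ≈ 14.98 mm

14.98 mm


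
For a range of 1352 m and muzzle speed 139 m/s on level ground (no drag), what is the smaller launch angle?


sin(2*theta) = R*g/v0^2 = 1352*9.81/139^2 = 0.686461, theta = arcsin(0.686461)/2 = 21.68°

21.68 degrees


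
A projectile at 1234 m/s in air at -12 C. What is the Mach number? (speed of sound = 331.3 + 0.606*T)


a = 331.3 + 0.606*(-12) = 324.028 m/s
M = v/a = 1234/324.028 = 3.808

3.808


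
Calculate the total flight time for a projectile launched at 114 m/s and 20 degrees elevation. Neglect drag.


T = 2*v0*sin(theta)/g = 2*114*sin(20°)/9.81 = 7.949 s

7.949 s


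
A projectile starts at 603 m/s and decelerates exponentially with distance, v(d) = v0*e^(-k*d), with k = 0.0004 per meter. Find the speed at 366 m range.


v = v0*exp(-k*d) = 603*exp(-0.0004*366) = 520.9 m/s

520.9 m/s


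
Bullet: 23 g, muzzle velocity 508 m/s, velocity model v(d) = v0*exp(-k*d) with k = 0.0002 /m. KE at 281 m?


v = v0*exp(-k*d) = 508*exp(-0.0002*281) = 480.238 m/s
E = 0.5*m*v^2 = 0.5*0.023*480.238^2 = 2652 J

2652 J


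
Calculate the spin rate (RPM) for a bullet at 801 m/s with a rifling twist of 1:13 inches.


twist_m = 13*0.0254 = 0.3302 m
spin = v/twist = 801/0.3302 = 2425.803 rev/s
RPM = spin*60 = 2425.803*60 ≈ 145548 RPM

145548 RPM


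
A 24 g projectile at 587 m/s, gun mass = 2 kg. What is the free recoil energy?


v_r = m_p*v_p/m_gun = 0.024*587/2 = 7.044 m/s, E_r = 0.5*m_gun*v_r^2 = 0.5*2*7.044^2 = 49.62 J

49.62 J


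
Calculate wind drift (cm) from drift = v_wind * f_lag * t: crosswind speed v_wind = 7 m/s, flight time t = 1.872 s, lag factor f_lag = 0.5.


drift = v_wind * lag * t = 7 * 0.5 * 1.872 = 6.552 m ≈ 655.2 cm

655.2 cm


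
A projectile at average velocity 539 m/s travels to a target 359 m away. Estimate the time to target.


t = d/v = 359/539 = 0.666 s

0.666 s


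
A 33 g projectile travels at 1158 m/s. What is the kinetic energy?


E = 0.5*m*v^2 = 0.5*0.033*1158^2 = 22126 J

22126 J


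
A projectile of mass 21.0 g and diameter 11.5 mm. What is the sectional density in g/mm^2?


SD = m/d^2 = 21.0/11.5^2 = 0.1588 g/mm^2

0.1588 g/mm^2


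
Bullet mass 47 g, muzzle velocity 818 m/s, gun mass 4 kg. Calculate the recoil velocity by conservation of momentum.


v_recoil = m_p * v_p / m_gun = 0.047 * 818 / 4 = 9.611 m/s

9.611 m/s


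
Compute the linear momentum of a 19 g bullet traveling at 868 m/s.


p = m*v = 0.019*868 = 16.49 kg·m/s

16.49 kg·m/s


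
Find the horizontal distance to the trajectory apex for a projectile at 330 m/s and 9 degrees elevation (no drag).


R = v0^2*sin(2*theta)/g = 330^2*sin(2*9°)/9.81 = 3430.37 m
apex_dist = R/2 = 3430.37/2 = 1715 m

1715 m


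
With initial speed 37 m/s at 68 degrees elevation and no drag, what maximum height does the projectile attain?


H = (v0*sin(theta))^2 / (2g) = (37*sin(68°))^2 / (2*9.81) = 59.98 m

59.98 m


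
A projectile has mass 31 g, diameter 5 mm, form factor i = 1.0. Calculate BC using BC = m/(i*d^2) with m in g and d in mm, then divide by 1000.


BC = m/(i*d^2*1000) = 31/(1.0 * 5^2 * 1000) = 0.00124

0.00124


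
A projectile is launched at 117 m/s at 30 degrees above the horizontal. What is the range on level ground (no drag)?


R = v0^2 * sin(2*theta) / g = 117^2 * sin(2*30°) / 9.81 = 1208 m

1208 m


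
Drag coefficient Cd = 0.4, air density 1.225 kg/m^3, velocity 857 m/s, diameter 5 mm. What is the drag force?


A = pi*(d/2)^2 = pi*(5/2000)^2 = 1.96350e-05 m^2
Fd = 0.5*Cd*rho*A*v^2 = 0.5*0.4*1.225*1.96350e-05*857^2 = 3.533 N

3.533 N


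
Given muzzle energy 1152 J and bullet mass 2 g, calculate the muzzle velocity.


v = sqrt(2*E/m) = sqrt(2*1152/0.002) = 1073 m/s

1073 m/s


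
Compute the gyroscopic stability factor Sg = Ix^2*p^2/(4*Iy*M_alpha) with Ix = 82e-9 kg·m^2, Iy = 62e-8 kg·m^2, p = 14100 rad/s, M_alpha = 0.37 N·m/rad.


Sg = Ix^2 * p^2 / (4 * Iy * M_alpha) = (82e-9)^2 * 14100^2 / (4 * 62e-8 * 0.37) = 1.457

1.457


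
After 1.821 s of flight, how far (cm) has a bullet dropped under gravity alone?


drop = 0.5*g*t^2 = 0.5*9.81*1.821^2 = 16.2652 m ≈ 1627 cm

1627 cm


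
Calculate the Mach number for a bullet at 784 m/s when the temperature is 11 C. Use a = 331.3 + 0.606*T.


a = 331.3 + 0.606*(11) = 337.966 m/s
M = v/a = 784/337.966 = 2.32

2.32


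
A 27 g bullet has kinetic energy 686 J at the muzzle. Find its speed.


v = sqrt(2*E/m) = sqrt(2*686/0.027) = 225.4 m/s

225.4 m/s


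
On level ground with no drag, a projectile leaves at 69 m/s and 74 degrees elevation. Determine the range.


R = v0^2 * sin(2*theta) / g = 69^2 * sin(2*74°) / 9.81 = 257.2 m

257.2 m


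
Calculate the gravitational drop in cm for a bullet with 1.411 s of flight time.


drop = 0.5*g*t^2 = 0.5*9.81*1.411^2 = 9.76547 m ≈ 976.5 cm

976.5 cm


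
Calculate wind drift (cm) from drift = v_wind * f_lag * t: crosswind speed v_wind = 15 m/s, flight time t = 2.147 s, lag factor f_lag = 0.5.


drift = v_wind * lag * t = 15 * 0.5 * 2.147 = 16.1025 m ≈ 1610 cm

1610 cm


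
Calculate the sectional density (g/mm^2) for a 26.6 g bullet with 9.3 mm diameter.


SD = m/d^2 = 26.6/9.3^2 = 0.3076 g/mm^2

0.3076 g/mm^2


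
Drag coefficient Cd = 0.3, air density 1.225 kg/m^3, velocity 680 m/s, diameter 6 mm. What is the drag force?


A = pi*(d/2)^2 = pi*(6/2000)^2 = 2.82743e-05 m^2
Fd = 0.5*Cd*rho*A*v^2 = 0.5*0.3*1.225*2.82743e-05*680^2 = 2.402 N

2.402 N


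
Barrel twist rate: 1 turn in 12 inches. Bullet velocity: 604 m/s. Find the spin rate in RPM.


twist_m = 12*0.0254 = 0.3048 m
spin = v/twist = 604/0.3048 = 1981.627 rev/s
RPM = spin*60 = 1981.627*60 ≈ 118898 RPM

118898 RPM


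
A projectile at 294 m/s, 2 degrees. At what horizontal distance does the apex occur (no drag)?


R = v0^2*sin(2*theta)/g = 294^2*sin(2*2°)/9.81 = 614.625 m
apex_dist = R/2 = 614.625/2 = 307.3 m

307.3 m


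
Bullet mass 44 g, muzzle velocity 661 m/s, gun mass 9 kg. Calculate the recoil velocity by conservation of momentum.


v_recoil = m_p * v_p / m_gun = 0.044 * 661 / 9 = 3.232 m/s

3.232 m/s


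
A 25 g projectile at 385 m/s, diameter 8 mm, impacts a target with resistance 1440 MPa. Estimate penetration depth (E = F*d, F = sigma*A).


A = pi*(d/2)^2 = pi*(8/2)^2 = 50.2655 mm^2
E = 0.5*m*v^2 = 0.5*0.025*385^2 = 1852.81 J
depth = E/(sigma*A) = 1852.81 J / (1440 MPa * 50.2655 mm^2) = 1852.81/(1440 * 50.2655) m = 0.0255976 m ≈ 25.6 mm

25.6 mm


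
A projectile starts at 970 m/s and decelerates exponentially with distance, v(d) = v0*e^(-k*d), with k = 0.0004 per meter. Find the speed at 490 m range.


v = v0*exp(-k*d) = 970*exp(-0.0004*490) = 797.4 m/s

797.4 m/s


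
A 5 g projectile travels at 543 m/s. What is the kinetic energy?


E = 0.5*m*v^2 = 0.5*0.005*543^2 = 737.1 J

737.1 J


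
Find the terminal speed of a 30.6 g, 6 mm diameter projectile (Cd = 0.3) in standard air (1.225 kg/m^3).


A = pi*(d/2)^2 = pi*(6/2000)^2 = 2.82743e-05 m^2
vt = sqrt(2mg/(Cd*rho*A)) = sqrt(2*0.0306*9.81/(0.3 * 1.225 * 2.82743e-05)) = 240.4 m/s

240.4 m/s


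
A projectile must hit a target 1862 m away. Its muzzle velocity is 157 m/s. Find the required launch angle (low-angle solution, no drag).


sin(2*theta) = R*g/v0^2 = 1862*9.81/157^2 = 0.741053, theta = arcsin(0.741053)/2 = 23.91°

23.91 degrees


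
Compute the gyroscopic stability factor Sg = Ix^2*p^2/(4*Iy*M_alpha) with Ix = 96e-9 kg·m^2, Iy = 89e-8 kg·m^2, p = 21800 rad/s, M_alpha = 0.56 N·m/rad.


Sg = Ix^2 * p^2 / (4 * Iy * M_alpha) = (96e-9)^2 * 21800^2 / (4 * 89e-8 * 0.56) = 2.197

2.197


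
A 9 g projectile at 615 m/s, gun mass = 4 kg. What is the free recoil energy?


v_r = m_p*v_p/m_gun = 0.009*615/4 = 1.38375 m/s, E_r = 0.5*m_gun*v_r^2 = 0.5*4*1.38375^2 = 3.83 J

3.83 J


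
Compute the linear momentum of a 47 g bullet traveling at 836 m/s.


p = m*v = 0.047*836 = 39.29 kg·m/s

39.29 kg·m/s


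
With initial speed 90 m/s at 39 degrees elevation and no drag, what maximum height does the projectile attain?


H = (v0*sin(theta))^2 / (2g) = (90*sin(39°))^2 / (2*9.81) = 163.5 m

163.5 m


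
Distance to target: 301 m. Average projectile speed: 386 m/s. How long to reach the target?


t = d/v = 301/386 = 0.7798 s

0.7798 s


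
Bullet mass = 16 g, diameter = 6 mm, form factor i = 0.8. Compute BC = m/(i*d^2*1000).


BC = m/(i*d^2*1000) = 16/(0.8 * 6^2 * 1000) = 0.0005556

0.0005556


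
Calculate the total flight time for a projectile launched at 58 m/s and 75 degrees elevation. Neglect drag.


T = 2*v0*sin(theta)/g = 2*58*sin(75°)/9.81 = 11.42 s

11.42 s


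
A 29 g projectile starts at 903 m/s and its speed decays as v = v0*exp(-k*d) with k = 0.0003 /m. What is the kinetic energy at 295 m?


v = v0*exp(-k*d) = 903*exp(-0.0003*295) = 826.519 m/s
E = 0.5*m*v^2 = 0.5*0.029*826.519^2 = 9905 J

9905 J


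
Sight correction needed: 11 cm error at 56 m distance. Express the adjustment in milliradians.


1 mrad subtends 1 cm per 10 m of range, so adj = error_cm / (dist_m / 10) = 11 / (56/10) = 1.964 mrad

1.964 mrad


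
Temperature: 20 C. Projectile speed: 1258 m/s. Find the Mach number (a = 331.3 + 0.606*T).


a = 331.3 + 0.606*(20) = 343.42 m/s
M = v/a = 1258/343.42 = 3.663

3.663


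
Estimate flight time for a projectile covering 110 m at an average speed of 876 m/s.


t = d/v = 110/876 = 0.1256 s

0.1256 s


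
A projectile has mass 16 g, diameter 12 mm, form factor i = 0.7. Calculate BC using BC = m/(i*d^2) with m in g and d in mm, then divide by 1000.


BC = m/(i*d^2*1000) = 16/(0.7 * 12^2 * 1000) = 0.0001587

0.0001587


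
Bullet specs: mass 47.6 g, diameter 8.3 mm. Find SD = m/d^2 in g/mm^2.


SD = m/d^2 = 47.6/8.3^2 = 0.691 g/mm^2

0.691 g/mm^2


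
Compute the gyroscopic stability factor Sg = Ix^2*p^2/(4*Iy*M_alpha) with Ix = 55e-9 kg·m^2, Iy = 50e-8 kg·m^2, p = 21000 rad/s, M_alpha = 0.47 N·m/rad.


Sg = Ix^2 * p^2 / (4 * Iy * M_alpha) = (55e-9)^2 * 21000^2 / (4 * 50e-8 * 0.47) = 1.419

1.419


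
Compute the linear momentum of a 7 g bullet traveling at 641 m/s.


p = m*v = 0.007*641 = 4.487 kg·m/s

4.487 kg·m/s


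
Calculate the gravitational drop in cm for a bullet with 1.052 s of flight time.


drop = 0.5*g*t^2 = 0.5*9.81*1.052^2 = 5.42838 m ≈ 542.8 cm

542.8 cm


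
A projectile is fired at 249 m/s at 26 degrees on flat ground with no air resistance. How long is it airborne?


T = 2*v0*sin(theta)/g = 2*249*sin(26°)/9.81 = 22.25 s

22.25 s


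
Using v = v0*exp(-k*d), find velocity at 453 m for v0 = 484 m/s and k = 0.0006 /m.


v = v0*exp(-k*d) = 484*exp(-0.0006*453) = 368.8 m/s

368.8 m/s


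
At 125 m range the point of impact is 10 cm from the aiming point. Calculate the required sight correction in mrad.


1 mrad subtends 1 cm per 10 m of range, so adj = error_cm / (dist_m / 10) = 10 / (125/10) = 0.8 mrad

0.8 mrad


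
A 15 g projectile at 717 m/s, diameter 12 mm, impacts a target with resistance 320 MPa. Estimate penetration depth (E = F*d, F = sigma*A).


A = pi*(d/2)^2 = pi*(12/2)^2 = 113.097 mm^2
E = 0.5*m*v^2 = 0.5*0.015*717^2 = 3855.67 J
depth = E/(sigma*A) = 3855.67 J / (320 MPa * 113.097 mm^2) = 3855.67/(320 * 113.097) m = 0.106536 m ≈ 106.5 mm

106.5 mm


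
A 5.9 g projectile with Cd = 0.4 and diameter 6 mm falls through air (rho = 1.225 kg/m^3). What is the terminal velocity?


A = pi*(d/2)^2 = pi*(6/2000)^2 = 2.82743e-05 m^2
vt = sqrt(2mg/(Cd*rho*A)) = sqrt(2*0.0059*9.81/(0.4 * 1.225 * 2.82743e-05)) = 91.41 m/s

91.41 m/s


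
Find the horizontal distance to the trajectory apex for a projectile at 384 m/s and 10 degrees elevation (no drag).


R = v0^2*sin(2*theta)/g = 384^2*sin(2*10°)/9.81 = 5140.97 m
apex_dist = R/2 = 5140.97/2 = 2570 m

2570 m


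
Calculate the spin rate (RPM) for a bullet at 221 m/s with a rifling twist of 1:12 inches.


twist_m = 12*0.0254 = 0.3048 m
spin = v/twist = 221/0.3048 = 725.0656 rev/s
RPM = spin*60 = 725.0656*60 ≈ 43504 RPM

43504 RPM


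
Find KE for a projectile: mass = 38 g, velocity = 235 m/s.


E = 0.5*m*v^2 = 0.5*0.038*235^2 = 1049 J

1049 J


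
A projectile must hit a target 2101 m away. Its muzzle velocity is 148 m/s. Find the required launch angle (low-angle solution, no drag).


sin(2*theta) = R*g/v0^2 = 2101*9.81/148^2 = 0.940961, theta = arcsin(0.940961)/2 = 35.11°

35.11 degrees


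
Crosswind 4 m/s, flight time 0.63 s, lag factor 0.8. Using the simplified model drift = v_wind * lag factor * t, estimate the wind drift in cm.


drift = v_wind * lag * t = 4 * 0.8 * 0.63 = 2.016 m ≈ 201.6 cm

201.6 cm


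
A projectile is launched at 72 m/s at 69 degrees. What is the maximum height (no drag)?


H = (v0*sin(theta))^2 / (2g) = (72*sin(69°))^2 / (2*9.81) = 230.3 m

230.3 m


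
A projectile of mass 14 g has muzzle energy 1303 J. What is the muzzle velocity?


v = sqrt(2*E/m) = sqrt(2*1303/0.014) = 431.4 m/s

431.4 m/s


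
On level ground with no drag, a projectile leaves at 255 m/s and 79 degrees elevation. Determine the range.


R = v0^2 * sin(2*theta) / g = 255^2 * sin(2*79°) / 9.81 = 2483 m

2483 m


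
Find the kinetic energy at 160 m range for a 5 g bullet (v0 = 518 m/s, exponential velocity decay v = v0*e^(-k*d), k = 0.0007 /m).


v = v0*exp(-k*d) = 518*exp(-0.0007*160) = 463.115 m/s
E = 0.5*m*v^2 = 0.5*0.005*463.115^2 = 536.2 J

536.2 J


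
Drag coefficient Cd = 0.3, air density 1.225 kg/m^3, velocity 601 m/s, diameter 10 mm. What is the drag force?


A = pi*(d/2)^2 = pi*(10/2000)^2 = 7.85398e-05 m^2
Fd = 0.5*Cd*rho*A*v^2 = 0.5*0.3*1.225*7.85398e-05*601^2 = 5.213 N

5.213 N


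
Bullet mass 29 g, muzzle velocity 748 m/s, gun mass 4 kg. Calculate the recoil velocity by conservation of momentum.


v_recoil = m_p * v_p / m_gun = 0.029 * 748 / 4 = 5.423 m/s

5.423 m/s


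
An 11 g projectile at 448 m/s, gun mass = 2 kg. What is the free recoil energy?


v_r = m_p*v_p/m_gun = 0.011*448/2 = 2.464 m/s, E_r = 0.5*m_gun*v_r^2 = 0.5*2*2.464^2 = 6.071 J

6.071 J


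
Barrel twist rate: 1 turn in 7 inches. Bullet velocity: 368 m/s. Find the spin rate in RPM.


twist_m = 7*0.0254 = 0.1778 m
spin = v/twist = 368/0.1778 = 2069.741 rev/s
RPM = spin*60 = 2069.741*60 ≈ 124184 RPM

124184 RPM


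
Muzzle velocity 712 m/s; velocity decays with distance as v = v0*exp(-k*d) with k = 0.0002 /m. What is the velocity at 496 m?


v = v0*exp(-k*d) = 712*exp(-0.0002*496) = 644.8 m/s

644.8 m/s


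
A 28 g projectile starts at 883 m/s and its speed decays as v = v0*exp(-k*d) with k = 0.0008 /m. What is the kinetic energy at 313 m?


v = v0*exp(-k*d) = 883*exp(-0.0008*313) = 687.406 m/s
E = 0.5*m*v^2 = 0.5*0.028*687.406^2 = 6615 J

6615 J


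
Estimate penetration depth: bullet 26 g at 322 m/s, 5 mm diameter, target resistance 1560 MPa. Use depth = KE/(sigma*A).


A = pi*(d/2)^2 = pi*(5/2)^2 = 19.635 mm^2
E = 0.5*m*v^2 = 0.5*0.026*322^2 = 1347.89 J
depth = E/(sigma*A) = 1347.89 J / (1560 MPa * 19.635 mm^2) = 1347.89/(1560 * 19.635) m = 0.0440049 m ≈ 44 mm

44 mm


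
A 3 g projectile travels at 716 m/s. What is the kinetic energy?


E = 0.5*m*v^2 = 0.5*0.003*716^2 = 769 J

769 J


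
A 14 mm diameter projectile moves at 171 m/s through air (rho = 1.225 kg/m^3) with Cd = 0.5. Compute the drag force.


A = pi*(d/2)^2 = pi*(14/2000)^2 = 1.53938e-04 m^2
Fd = 0.5*Cd*rho*A*v^2 = 0.5*0.5*1.225*1.53938e-04*171^2 = 1.379 N

1.379 N


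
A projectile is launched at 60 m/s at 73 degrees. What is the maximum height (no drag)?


H = (v0*sin(theta))^2 / (2g) = (60*sin(73°))^2 / (2*9.81) = 167.8 m

167.8 m


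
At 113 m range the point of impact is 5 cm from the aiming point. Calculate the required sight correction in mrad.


1 mrad subtends 1 cm per 10 m of range, so adj = error_cm / (dist_m / 10) = 5 / (113/10) = 0.4425 mrad

0.4425 mrad


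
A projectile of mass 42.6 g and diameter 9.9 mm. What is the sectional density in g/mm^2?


SD = m/d^2 = 42.6/9.9^2 = 0.4346 g/mm^2

0.4346 g/mm^2


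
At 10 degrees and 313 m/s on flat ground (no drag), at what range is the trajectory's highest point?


R = v0^2*sin(2*theta)/g = 313^2*sin(2*10°)/9.81 = 3415.63 m
apex_dist = R/2 = 3415.63/2 = 1708 m

1708 m


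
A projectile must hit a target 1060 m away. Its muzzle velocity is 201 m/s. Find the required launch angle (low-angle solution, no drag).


sin(2*theta) = R*g/v0^2 = 1060*9.81/201^2 = 0.257385, theta = arcsin(0.257385)/2 = 7.457°

7.457 degrees


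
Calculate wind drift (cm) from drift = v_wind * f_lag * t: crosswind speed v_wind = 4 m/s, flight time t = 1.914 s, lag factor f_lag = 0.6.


drift = v_wind * lag * t = 4 * 0.6 * 1.914 = 4.5936 m ≈ 459.4 cm

459.4 cm


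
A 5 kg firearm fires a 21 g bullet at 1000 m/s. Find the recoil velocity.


v_recoil = m_p * v_p / m_gun = 0.021 * 1000 / 5 = 4.2 m/s

4.2 m/s


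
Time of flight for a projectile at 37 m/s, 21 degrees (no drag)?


T = 2*v0*sin(theta)/g = 2*37*sin(21°)/9.81 = 2.703 s

2.703 s


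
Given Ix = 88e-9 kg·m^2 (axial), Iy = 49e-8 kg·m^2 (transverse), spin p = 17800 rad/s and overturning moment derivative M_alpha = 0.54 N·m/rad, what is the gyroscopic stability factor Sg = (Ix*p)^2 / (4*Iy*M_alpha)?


Sg = Ix^2 * p^2 / (4 * Iy * M_alpha) = (88e-9)^2 * 17800^2 / (4 * 49e-8 * 0.54) = 2.318

2.318


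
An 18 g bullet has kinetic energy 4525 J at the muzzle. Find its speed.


v = sqrt(2*E/m) = sqrt(2*4525/0.018) = 709.1 m/s

709.1 m/s


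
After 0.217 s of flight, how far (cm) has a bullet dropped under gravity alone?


drop = 0.5*g*t^2 = 0.5*9.81*0.217^2 = 0.230972 m ≈ 23.1 cm

23.1 cm


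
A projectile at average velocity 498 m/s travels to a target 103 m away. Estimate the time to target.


t = d/v = 103/498 = 0.2068 s

0.2068 s


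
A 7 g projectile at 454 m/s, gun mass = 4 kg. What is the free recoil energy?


v_r = m_p*v_p/m_gun = 0.007*454/4 = 0.7945 m/s, E_r = 0.5*m_gun*v_r^2 = 0.5*4*0.7945^2 = 1.262 J

1.262 J


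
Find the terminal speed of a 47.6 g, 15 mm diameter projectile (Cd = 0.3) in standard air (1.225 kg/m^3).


A = pi*(d/2)^2 = pi*(15/2000)^2 = 1.76715e-04 m^2
vt = sqrt(2mg/(Cd*rho*A)) = sqrt(2*0.0476*9.81/(0.3 * 1.225 * 1.76715e-04)) = 119.9 m/s

119.9 m/s


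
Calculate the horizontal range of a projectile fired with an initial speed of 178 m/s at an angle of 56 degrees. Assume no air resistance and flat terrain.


R = v0^2 * sin(2*theta) / g = 178^2 * sin(2*56°) / 9.81 = 2995 m

2995 m


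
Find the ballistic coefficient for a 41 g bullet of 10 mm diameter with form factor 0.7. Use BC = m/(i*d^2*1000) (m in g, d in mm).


BC = m/(i*d^2*1000) = 41/(0.7 * 10^2 * 1000) = 0.0005857

0.0005857


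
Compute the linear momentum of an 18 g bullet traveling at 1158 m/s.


p = m*v = 0.018*1158 = 20.84 kg·m/s

20.84 kg·m/s


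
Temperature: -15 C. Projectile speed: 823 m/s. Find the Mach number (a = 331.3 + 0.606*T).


a = 331.3 + 0.606*(-15) = 322.21 m/s
M = v/a = 823/322.21 = 2.554

2.554


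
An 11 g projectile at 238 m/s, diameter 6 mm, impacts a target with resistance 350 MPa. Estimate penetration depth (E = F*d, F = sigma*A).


A = pi*(d/2)^2 = pi*(6/2)^2 = 28.2743 mm^2
E = 0.5*m*v^2 = 0.5*0.011*238^2 = 311.542 J
depth = E/(sigma*A) = 311.542 J / (350 MPa * 28.2743 mm^2) = 311.542/(350 * 28.2743) m = 0.0314816 m ≈ 31.48 mm

31.48 mm


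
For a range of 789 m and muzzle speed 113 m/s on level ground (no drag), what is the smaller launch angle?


sin(2*theta) = R*g/v0^2 = 789*9.81/113^2 = 0.606163, theta = arcsin(0.606163)/2 = 18.66°

18.66 degrees


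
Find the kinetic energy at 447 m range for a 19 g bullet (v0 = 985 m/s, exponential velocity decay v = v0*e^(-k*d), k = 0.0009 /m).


v = v0*exp(-k*d) = 985*exp(-0.0009*447) = 658.748 m/s
E = 0.5*m*v^2 = 0.5*0.019*658.748^2 = 4123 J

4123 J


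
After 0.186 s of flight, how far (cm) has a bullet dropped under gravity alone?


drop = 0.5*g*t^2 = 0.5*9.81*0.186^2 = 0.169693 m ≈ 16.97 cm

16.97 cm


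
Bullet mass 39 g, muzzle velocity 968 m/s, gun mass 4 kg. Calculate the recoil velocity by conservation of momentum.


v_recoil = m_p * v_p / m_gun = 0.039 * 968 / 4 = 9.438 m/s

9.438 m/s


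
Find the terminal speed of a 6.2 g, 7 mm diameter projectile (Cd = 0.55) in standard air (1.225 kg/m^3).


A = pi*(d/2)^2 = pi*(7/2000)^2 = 3.84845e-05 m^2
vt = sqrt(2mg/(Cd*rho*A)) = sqrt(2*0.0062*9.81/(0.55 * 1.225 * 3.84845e-05)) = 68.49 m/s

68.49 m/s


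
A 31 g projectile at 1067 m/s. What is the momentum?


p = m*v = 0.031*1067 = 33.08 kg·m/s

33.08 kg·m/s


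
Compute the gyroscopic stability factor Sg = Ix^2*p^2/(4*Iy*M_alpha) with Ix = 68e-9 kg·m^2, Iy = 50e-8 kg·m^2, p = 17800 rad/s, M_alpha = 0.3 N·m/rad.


Sg = Ix^2 * p^2 / (4 * Iy * M_alpha) = (68e-9)^2 * 17800^2 / (4 * 50e-8 * 0.3) = 2.442

2.442


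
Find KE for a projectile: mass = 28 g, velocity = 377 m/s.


E = 0.5*m*v^2 = 0.5*0.028*377^2 = 1990 J

1990 J


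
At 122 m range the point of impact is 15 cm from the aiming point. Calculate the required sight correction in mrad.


1 mrad subtends 1 cm per 10 m of range, so adj = error_cm / (dist_m / 10) = 15 / (122/10) = 1.23 mrad

1.23 mrad


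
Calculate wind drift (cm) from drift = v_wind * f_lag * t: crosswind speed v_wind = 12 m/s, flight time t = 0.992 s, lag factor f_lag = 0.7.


drift = v_wind * lag * t = 12 * 0.7 * 0.992 = 8.3328 m ≈ 833.3 cm

833.3 cm


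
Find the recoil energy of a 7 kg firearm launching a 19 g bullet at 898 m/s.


v_r = m_p*v_p/m_gun = 0.019*898/7 = 2.43743 m/s, E_r = 0.5*m_gun*v_r^2 = 0.5*7*2.43743^2 = 20.79 J

20.79 J


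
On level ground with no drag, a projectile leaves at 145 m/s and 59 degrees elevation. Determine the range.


R = v0^2 * sin(2*theta) / g = 145^2 * sin(2*59°) / 9.81 = 1892 m

1892 m


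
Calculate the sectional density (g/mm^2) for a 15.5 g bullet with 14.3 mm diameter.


SD = m/d^2 = 15.5/14.3^2 = 0.0758 g/mm^2

0.0758 g/mm^2


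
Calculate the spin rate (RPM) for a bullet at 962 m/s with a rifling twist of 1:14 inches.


twist_m = 14*0.0254 = 0.3556 m
spin = v/twist = 962/0.3556 = 2705.287 rev/s
RPM = spin*60 = 2705.287*60 ≈ 162317 RPM

162317 RPM


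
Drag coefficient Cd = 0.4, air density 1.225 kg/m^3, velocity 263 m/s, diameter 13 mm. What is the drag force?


A = pi*(d/2)^2 = pi*(13/2000)^2 = 1.32732e-04 m^2
Fd = 0.5*Cd*rho*A*v^2 = 0.5*0.4*1.225*1.32732e-04*263^2 = 2.249 N

2.249 N


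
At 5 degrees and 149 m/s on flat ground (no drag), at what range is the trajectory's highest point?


R = v0^2*sin(2*theta)/g = 149^2*sin(2*5°)/9.81 = 392.983 m
apex_dist = R/2 = 392.983/2 = 196.5 m

196.5 m


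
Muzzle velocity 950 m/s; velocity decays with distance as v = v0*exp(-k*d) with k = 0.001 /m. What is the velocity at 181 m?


v = v0*exp(-k*d) = 950*exp(-0.001*181) = 792.7 m/s

792.7 m/s


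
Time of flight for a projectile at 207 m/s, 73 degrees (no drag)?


T = 2*v0*sin(theta)/g = 2*207*sin(73°)/9.81 = 40.36 s

40.36 s


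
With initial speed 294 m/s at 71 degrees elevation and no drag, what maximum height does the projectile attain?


H = (v0*sin(theta))^2 / (2g) = (294*sin(71°))^2 / (2*9.81) = 3939 m

3939 m


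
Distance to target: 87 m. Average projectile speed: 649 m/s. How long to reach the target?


t = d/v = 87/649 = 0.1341 s

0.1341 s


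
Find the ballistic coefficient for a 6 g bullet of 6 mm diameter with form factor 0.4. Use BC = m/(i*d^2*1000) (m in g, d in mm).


BC = m/(i*d^2*1000) = 6/(0.4 * 6^2 * 1000) = 0.0004167

0.0004167


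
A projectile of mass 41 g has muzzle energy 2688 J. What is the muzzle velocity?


v = sqrt(2*E/m) = sqrt(2*2688/0.041) = 362.1 m/s

362.1 m/s


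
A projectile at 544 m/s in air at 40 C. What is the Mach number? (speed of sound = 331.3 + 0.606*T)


a = 331.3 + 0.606*(40) = 355.54 m/s
M = v/a = 544/355.54 = 1.53

1.53


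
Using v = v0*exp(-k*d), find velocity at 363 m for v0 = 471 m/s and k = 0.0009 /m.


v = v0*exp(-k*d) = 471*exp(-0.0009*363) = 339.7 m/s

339.7 m/s


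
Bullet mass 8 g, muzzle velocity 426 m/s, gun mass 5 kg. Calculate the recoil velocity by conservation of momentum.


v_recoil = m_p * v_p / m_gun = 0.008 * 426 / 5 = 0.6816 m/s

0.6816 m/s


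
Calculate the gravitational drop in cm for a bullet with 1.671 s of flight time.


drop = 0.5*g*t^2 = 0.5*9.81*1.671^2 = 13.6959 m ≈ 1370 cm

1370 cm


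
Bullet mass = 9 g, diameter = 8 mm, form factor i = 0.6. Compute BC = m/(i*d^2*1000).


BC = m/(i*d^2*1000) = 9/(0.6 * 8^2 * 1000) = 0.0002344

0.0002344


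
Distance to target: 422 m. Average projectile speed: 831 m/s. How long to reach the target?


t = d/v = 422/831 = 0.5078 s

0.5078 s


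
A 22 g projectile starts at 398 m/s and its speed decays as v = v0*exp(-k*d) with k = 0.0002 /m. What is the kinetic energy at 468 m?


v = v0*exp(-k*d) = 398*exp(-0.0002*468) = 362.437 m/s
E = 0.5*m*v^2 = 0.5*0.022*362.437^2 = 1445 J

1445 J


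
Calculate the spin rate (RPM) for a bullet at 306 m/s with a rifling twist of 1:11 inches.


twist_m = 11*0.0254 = 0.2794 m
spin = v/twist = 306/0.2794 = 1095.204 rev/s
RPM = spin*60 = 1095.204*60 ≈ 65712 RPM

65712 RPM


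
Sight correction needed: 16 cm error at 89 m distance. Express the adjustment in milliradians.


1 mrad subtends 1 cm per 10 m of range, so adj = error_cm / (dist_m / 10) = 16 / (89/10) = 1.798 mrad

1.798 mrad


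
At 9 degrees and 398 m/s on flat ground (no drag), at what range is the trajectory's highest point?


R = v0^2*sin(2*theta)/g = 398^2*sin(2*9°)/9.81 = 4989.76 m
apex_dist = R/2 = 4989.76/2 = 2495 m

2495 m


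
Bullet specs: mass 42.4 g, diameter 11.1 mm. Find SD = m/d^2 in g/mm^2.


SD = m/d^2 = 42.4/11.1^2 = 0.3441 g/mm^2

0.3441 g/mm^2


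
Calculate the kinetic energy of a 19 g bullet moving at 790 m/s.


E = 0.5*m*v^2 = 0.5*0.019*790^2 = 5929 J

5929 J


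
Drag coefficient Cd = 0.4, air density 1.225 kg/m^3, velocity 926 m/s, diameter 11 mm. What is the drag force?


A = pi*(d/2)^2 = pi*(11/2000)^2 = 9.50332e-05 m^2
Fd = 0.5*Cd*rho*A*v^2 = 0.5*0.4*1.225*9.50332e-05*926^2 = 19.96 N

19.96 N


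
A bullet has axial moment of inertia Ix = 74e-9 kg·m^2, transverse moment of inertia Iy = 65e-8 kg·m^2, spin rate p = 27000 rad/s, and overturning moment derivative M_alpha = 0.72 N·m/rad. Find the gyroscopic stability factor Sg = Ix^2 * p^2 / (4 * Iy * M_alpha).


Sg = Ix^2 * p^2 / (4 * Iy * M_alpha) = (74e-9)^2 * 27000^2 / (4 * 65e-8 * 0.72) = 2.132

2.132


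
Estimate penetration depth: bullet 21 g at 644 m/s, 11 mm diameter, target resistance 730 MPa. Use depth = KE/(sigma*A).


A = pi*(d/2)^2 = pi*(11/2)^2 = 95.0332 mm^2
E = 0.5*m*v^2 = 0.5*0.021*644^2 = 4354.73 J
depth = E/(sigma*A) = 4354.73 J / (730 MPa * 95.0332 mm^2) = 4354.73/(730 * 95.0332) m = 0.0627716 m ≈ 62.77 mm

62.77 mm


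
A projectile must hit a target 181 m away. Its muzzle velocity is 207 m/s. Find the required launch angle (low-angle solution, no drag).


sin(2*theta) = R*g/v0^2 = 181*9.81/207^2 = 0.0414388, theta = arcsin(0.0414388)/2 = 1.187°

1.187 degrees


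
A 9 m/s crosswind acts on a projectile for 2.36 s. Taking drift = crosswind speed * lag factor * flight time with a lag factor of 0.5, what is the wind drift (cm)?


drift = v_wind * lag * t = 9 * 0.5 * 2.36 = 10.62 m ≈ 1062 cm

1062 cm


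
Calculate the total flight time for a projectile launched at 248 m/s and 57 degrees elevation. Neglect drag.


T = 2*v0*sin(theta)/g = 2*248*sin(57°)/9.81 = 42.4 s

42.4 s


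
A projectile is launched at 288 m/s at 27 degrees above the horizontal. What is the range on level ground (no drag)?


R = v0^2 * sin(2*theta) / g = 288^2 * sin(2*27°) / 9.81 = 6840 m

6840 m


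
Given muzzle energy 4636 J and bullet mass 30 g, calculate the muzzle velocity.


v = sqrt(2*E/m) = sqrt(2*4636/0.03) = 555.9 m/s

555.9 m/s


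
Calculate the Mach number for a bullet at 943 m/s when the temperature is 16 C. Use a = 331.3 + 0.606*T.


a = 331.3 + 0.606*(16) = 340.996 m/s
M = v/a = 943/340.996 = 2.765

2.765


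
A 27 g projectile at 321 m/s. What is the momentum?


p = m*v = 0.027*321 = 8.667 kg·m/s

8.667 kg·m/s


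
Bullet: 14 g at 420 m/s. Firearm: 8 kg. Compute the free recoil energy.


v_r = m_p*v_p/m_gun = 0.014*420/8 = 0.735 m/s, E_r = 0.5*m_gun*v_r^2 = 0.5*8*0.735^2 = 2.161 J

2.161 J


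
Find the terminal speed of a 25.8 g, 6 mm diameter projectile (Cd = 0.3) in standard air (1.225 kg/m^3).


A = pi*(d/2)^2 = pi*(6/2000)^2 = 2.82743e-05 m^2
vt = sqrt(2mg/(Cd*rho*A)) = sqrt(2*0.0258*9.81/(0.3 * 1.225 * 2.82743e-05)) = 220.7 m/s

220.7 m/s


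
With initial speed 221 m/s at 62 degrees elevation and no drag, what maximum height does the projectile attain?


H = (v0*sin(theta))^2 / (2g) = (221*sin(62°))^2 / (2*9.81) = 1941 m

1941 m


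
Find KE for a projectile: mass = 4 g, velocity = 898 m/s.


E = 0.5*m*v^2 = 0.5*0.004*898^2 = 1613 J

1613 J


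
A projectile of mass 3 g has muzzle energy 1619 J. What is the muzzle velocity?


v = sqrt(2*E/m) = sqrt(2*1619/0.003) = 1039 m/s

1039 m/s


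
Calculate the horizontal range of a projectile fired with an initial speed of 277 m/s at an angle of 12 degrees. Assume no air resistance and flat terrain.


R = v0^2 * sin(2*theta) / g = 277^2 * sin(2*12°) / 9.81 = 3181 m

3181 m


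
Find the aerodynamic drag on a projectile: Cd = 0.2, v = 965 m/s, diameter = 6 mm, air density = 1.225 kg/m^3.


A = pi*(d/2)^2 = pi*(6/2000)^2 = 2.82743e-05 m^2
Fd = 0.5*Cd*rho*A*v^2 = 0.5*0.2*1.225*2.82743e-05*965^2 = 3.225 N

3.225 N


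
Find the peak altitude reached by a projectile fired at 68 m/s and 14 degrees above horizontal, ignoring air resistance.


H = (v0*sin(theta))^2 / (2g) = (68*sin(14°))^2 / (2*9.81) = 13.79 m

13.79 m


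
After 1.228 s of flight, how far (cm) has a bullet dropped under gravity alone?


drop = 0.5*g*t^2 = 0.5*9.81*1.228^2 = 7.39666 m ≈ 739.7 cm

739.7 cm


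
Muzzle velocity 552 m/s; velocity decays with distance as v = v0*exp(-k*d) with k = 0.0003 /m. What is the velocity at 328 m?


v = v0*exp(-k*d) = 552*exp(-0.0003*328) = 500.3 m/s

500.3 m/s


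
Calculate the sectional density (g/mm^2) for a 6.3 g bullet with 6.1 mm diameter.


SD = m/d^2 = 6.3/6.1^2 = 0.1693 g/mm^2

0.1693 g/mm^2


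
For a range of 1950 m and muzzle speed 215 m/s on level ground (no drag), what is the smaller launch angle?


sin(2*theta) = R*g/v0^2 = 1950*9.81/215^2 = 0.413835, theta = arcsin(0.413835)/2 = 12.22°

12.22 degrees


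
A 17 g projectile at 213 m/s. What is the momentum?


p = m*v = 0.017*213 = 3.621 kg·m/s

3.621 kg·m/s


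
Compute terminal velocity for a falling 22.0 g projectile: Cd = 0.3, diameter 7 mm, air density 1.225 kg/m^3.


A = pi*(d/2)^2 = pi*(7/2000)^2 = 3.84845e-05 m^2
vt = sqrt(2mg/(Cd*rho*A)) = sqrt(2*0.022*9.81/(0.3 * 1.225 * 3.84845e-05)) = 174.7 m/s

174.7 m/s


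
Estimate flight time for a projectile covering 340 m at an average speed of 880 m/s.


t = d/v = 340/880 = 0.3864 s

0.3864 s


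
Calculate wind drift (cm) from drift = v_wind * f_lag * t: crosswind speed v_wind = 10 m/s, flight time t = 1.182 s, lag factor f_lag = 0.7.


drift = v_wind * lag * t = 10 * 0.7 * 1.182 = 8.274 m ≈ 827.4 cm

827.4 cm


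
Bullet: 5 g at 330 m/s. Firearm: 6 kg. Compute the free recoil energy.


v_r = m_p*v_p/m_gun = 0.005*330/6 = 0.275 m/s, E_r = 0.5*m_gun*v_r^2 = 0.5*6*0.275^2 = 0.2269 J

0.2269 J


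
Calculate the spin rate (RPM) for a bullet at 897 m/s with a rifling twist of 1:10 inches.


twist_m = 10*0.0254 = 0.254 m
spin = v/twist = 897/0.254 = 3531.496 rev/s
RPM = spin*60 = 3531.496*60 ≈ 211890 RPM

211890 RPM


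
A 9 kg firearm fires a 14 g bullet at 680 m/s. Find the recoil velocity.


v_recoil = m_p * v_p / m_gun = 0.014 * 680 / 9 = 1.058 m/s

1.058 m/s


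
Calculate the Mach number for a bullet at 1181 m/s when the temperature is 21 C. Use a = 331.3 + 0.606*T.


a = 331.3 + 0.606*(21) = 344.026 m/s
M = v/a = 1181/344.026 = 3.433

3.433


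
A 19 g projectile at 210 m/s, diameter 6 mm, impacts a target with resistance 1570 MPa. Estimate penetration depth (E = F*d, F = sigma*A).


A = pi*(d/2)^2 = pi*(6/2)^2 = 28.2743 mm^2
E = 0.5*m*v^2 = 0.5*0.019*210^2 = 418.95 J
depth = E/(sigma*A) = 418.95 J / (1570 MPa * 28.2743 mm^2) = 418.95/(1570 * 28.2743) m = 0.00943779 m ≈ 9.438 mm

9.438 mm


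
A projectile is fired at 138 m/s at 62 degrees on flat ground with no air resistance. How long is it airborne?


T = 2*v0*sin(theta)/g = 2*138*sin(62°)/9.81 = 24.84 s

24.84 s


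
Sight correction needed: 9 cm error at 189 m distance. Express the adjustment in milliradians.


1 mrad subtends 1 cm per 10 m of range, so adj = error_cm / (dist_m / 10) = 9 / (189/10) = 0.4762 mrad

0.4762 mrad


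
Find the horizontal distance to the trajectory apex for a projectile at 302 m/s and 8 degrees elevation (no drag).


R = v0^2*sin(2*theta)/g = 302^2*sin(2*8°)/9.81 = 2562.61 m
apex_dist = R/2 = 2562.61/2 = 1281 m

1281 m


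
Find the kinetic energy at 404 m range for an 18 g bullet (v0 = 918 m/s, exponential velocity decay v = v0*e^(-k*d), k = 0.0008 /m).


v = v0*exp(-k*d) = 918*exp(-0.0008*404) = 664.475 m/s
E = 0.5*m*v^2 = 0.5*0.018*664.475^2 = 3974 J

3974 J
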